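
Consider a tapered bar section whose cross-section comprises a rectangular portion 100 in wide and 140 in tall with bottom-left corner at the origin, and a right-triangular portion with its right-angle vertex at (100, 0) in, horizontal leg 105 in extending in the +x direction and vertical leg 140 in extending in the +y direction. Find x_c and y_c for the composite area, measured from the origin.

Part | A | x̄ᵢ | ȳᵢ | A·x̄ᵢ | A·ȳᵢ
rectangular portion | 14000.00 | 50.00 | 70.00 | 700000.00 | 980000.00
triangular portion | 7350.00 | 135.00 | 46.67 | 992250.00 | 343000.00
Σ | 21350.00 |  |  | 1692250.00 | 1323000.00
x_c = 1692250.00 / 21350.00 = 79.26 in
y_c = 1323000.00 / 21350.00 = 61.97 in

x_c = 79.26 in, y_c = 61.97 in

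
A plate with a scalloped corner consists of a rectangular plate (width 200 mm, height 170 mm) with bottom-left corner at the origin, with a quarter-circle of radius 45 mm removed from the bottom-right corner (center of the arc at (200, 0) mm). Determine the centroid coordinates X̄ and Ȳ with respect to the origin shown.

X̄ = 96.03 mm, Ȳ = 88.23 mm

plate: A = 200 × 170 = 34000.00, centroid at (100.00, 85.00).
removed quarter-circle: A = −¼π·45² = -1590.43, centroid at (180.90, 19.10).
ΣA = 32409.57 mm², ΣAX̄ = 3112288.74 mm³, ΣAȲ = 2859625.00 mm³.
X̄ = 3112288.74/32409.57 = 96.03 mm; Ȳ = 2859625.00/32409.57 = 88.23 mm.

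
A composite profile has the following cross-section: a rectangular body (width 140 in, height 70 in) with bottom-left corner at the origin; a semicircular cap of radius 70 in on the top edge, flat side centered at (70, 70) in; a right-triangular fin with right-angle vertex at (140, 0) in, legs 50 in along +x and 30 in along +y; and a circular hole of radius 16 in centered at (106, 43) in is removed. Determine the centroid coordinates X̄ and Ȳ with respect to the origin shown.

X̄ = 72.07 in, Ȳ = 62.11 in

rectangular body: A = 140 × 70 = 9800.00, centroid at (70.00, 35.00).
semicircular top: A = ½π·70² = 7696.90, centroid at (70.00, 99.71).
triangular fin: A = ½·50·30 = 750.00, centroid at (156.67, 10.00).
hole: A = −π·16² = -804.25, centroid at (106.00, 43.00).
ΣA = 17442.65 in², ΣAX̄ = 1257032.88 in³, ΣAȲ = 1083367.15 in³.
X̄ = 1257032.88/17442.65 = 72.07 in; Ȳ = 1083367.15/17442.65 = 62.11 in.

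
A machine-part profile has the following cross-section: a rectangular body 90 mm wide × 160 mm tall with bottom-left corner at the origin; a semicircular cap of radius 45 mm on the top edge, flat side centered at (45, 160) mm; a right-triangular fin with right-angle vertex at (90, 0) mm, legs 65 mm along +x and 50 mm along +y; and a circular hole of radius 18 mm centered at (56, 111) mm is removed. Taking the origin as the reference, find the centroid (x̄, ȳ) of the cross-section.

x̄ = 50.34 mm, ȳ = 89.94 mm

rectangular body: A = 90 × 160 = 14400.00, centroid at (45.00, 80.00).
semicircular top: A = ½π·45² = 3180.86, centroid at (45.00, 179.10).
triangular fin: A = ½·65·50 = 1625.00, centroid at (111.67, 16.67).
hole: A = −π·18² = -1017.88, centroid at (56.00, 111.00).
ΣA = 18187.99 mm²
ΣAx̄ = (14400.00)(45.00) + (3180.86)(45.00) + (1625.00)(111.67) + (-1017.88)(56.00) = 915596.09 mm³
ΣAȳ = (14400.00)(80.00) + (3180.86)(179.10) + (1625.00)(16.67) + (-1017.88)(111.00) = 1635787.11 mm³
x̄ = 915596.09 / 18187.99 = 50.34 mm
ȳ = 1635787.11 / 18187.99 = 89.94 mm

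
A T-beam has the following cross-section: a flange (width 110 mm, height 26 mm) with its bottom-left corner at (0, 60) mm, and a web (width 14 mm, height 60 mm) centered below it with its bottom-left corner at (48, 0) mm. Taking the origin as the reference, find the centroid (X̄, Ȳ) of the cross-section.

X̄ = 55.00 mm, Ȳ = 63.24 mm

web: A = 14 × 60 = 840.00, centroid at (55.00, 30.00).
flange: A = 110 × 26 = 2860.00, centroid at (55.00, 73.00).
ΣA = 3700.00 mm²
ΣAX̄ = (840.00)(55.00) + (2860.00)(55.00) = 203500.00 mm³
ΣAȲ = (840.00)(30.00) + (2860.00)(73.00) = 233980.00 mm³
X̄ = 203500.00 / 3700.00 = 55.00 mm
Ȳ = 233980.00 / 3700.00 = 63.24 mm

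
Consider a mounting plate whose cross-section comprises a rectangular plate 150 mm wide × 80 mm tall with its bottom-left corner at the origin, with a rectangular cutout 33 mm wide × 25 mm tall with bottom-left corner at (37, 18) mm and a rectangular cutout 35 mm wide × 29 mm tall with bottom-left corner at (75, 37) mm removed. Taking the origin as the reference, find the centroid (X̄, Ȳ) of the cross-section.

X̄ = 75.00 mm, Ȳ = 39.62 mm

Part | A | x̄ᵢ | ȳᵢ | A·x̄ᵢ | A·ȳᵢ
plate | 12000.00 | 75.00 | 40.00 | 900000.00 | 480000.00
hole 1 | -825.00 | 53.50 | 30.50 | -44137.50 | -25162.50
hole 2 | -1015.00 | 92.50 | 51.50 | -93887.50 | -52272.50
Σ | 10160.00 |  |  | 761975.00 | 402565.00
X̄ = 761975.00 / 10160.00 = 75.00 mm
Ȳ = 402565.00 / 10160.00 = 39.62 mm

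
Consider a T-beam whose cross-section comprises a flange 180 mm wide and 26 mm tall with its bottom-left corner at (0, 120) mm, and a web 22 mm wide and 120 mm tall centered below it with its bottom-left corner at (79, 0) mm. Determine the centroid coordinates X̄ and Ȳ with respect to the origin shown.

X̄ = 90.00 mm, Ȳ = 106.67 mm

web: A = 22 × 120 = 2640.00, centroid at (90.00, 60.00).
flange: A = 180 × 26 = 4680.00, centroid at (90.00, 133.00).
ΣA = 7320.00 mm², ΣAX̄ = 658800.00 mm³, ΣAȲ = 780840.00 mm³.
X̄ = 658800.00/7320.00 = 90.00 mm; Ȳ = 780840.00/7320.00 = 106.67 mm.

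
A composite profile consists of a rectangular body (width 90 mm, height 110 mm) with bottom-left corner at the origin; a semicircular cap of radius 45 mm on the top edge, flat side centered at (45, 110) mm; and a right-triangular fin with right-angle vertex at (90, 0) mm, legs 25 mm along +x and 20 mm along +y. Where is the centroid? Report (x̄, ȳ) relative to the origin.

Part | A | x̄ᵢ | ȳᵢ | A·x̄ᵢ | A·ȳᵢ
rectangular body | 9900.00 | 45.00 | 55.00 | 445500.00 | 544500.00
semicircular top | 3180.86 | 45.00 | 129.10 | 143138.82 | 410644.88
triangular fin | 250.00 | 98.33 | 6.67 | 24583.33 | 1666.67
Σ | 13330.86 |  |  | 613222.15 | 956811.55
x̄ = 613222.15 / 13330.86 = 46.00 mm
ȳ = 956811.55 / 13330.86 = 71.77 mm

x̄ = 46.00 mm, ȳ = 71.77 mm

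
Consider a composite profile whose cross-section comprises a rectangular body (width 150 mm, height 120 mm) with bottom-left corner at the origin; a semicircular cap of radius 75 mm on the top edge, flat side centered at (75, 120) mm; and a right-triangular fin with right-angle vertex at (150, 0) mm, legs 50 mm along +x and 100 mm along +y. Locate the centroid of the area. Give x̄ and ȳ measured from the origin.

x̄ = 82.81 mm, ȳ = 85.39 mm

rectangular body: A = 150 × 120 = 18000.00, centroid at (75.00, 60.00).
semicircular top: A = ½π·75² = 8835.73, centroid at (75.00, 151.83).
triangular fin: A = ½·50·100 = 2500.00, centroid at (166.67, 33.33).
ΣA = 29335.73 mm², ΣAx̄ = 2429346.37 mm³, ΣAȳ = 2504870.85 mm³.
x̄ = 2429346.37/29335.73 = 82.81 mm; ȳ = 2504870.85/29335.73 = 85.39 mm.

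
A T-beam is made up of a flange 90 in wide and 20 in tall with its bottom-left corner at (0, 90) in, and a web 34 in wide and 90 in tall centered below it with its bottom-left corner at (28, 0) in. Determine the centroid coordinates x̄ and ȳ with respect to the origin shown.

Part | A | x̄ᵢ | ȳᵢ | A·x̄ᵢ | A·ȳᵢ
web | 3060.00 | 45.00 | 45.00 | 137700.00 | 137700.00
flange | 1800.00 | 45.00 | 100.00 | 81000.00 | 180000.00
Σ | 4860.00 |  |  | 218700.00 | 317700.00
x̄ = 218700.00 / 4860.00 = 45.00 in
ȳ = 317700.00 / 4860.00 = 65.37 in

x̄ = 45.00 in, ȳ = 65.37 in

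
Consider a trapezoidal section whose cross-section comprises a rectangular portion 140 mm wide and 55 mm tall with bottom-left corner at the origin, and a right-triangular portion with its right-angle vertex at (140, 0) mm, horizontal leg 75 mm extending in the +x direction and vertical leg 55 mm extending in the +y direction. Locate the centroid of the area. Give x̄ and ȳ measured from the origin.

x̄ = 90.07 mm, ȳ = 25.56 mm

Part | A | x̄ᵢ | ȳᵢ | A·x̄ᵢ | A·ȳᵢ
rectangular portion | 7700.00 | 70.00 | 27.50 | 539000.00 | 211750.00
triangular portion | 2062.50 | 165.00 | 18.33 | 340312.50 | 37812.50
Σ | 9762.50 |  |  | 879312.50 | 249562.50
x̄ = 879312.50 / 9762.50 = 90.07 mm
ȳ = 249562.50 / 9762.50 = 25.56 mm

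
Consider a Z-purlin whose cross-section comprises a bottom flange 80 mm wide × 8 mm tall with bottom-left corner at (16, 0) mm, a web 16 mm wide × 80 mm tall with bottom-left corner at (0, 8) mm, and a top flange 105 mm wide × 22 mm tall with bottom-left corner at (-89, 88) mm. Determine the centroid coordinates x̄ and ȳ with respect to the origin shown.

x̄ = -9.04 mm, ȳ = 69.19 mm

bottom flange: A = 80 × 8 = 640.00, centroid at (56.00, 4.00).
web: A = 16 × 80 = 1280.00, centroid at (8.00, 48.00).
top flange: A = 105 × 22 = 2310.00, centroid at (-36.50, 99.00).
ΣA = 4230.00 mm²
ΣAx̄ = (640.00)(56.00) + (1280.00)(8.00) + (2310.00)(-36.50) = -38235.00 mm³
ΣAȳ = (640.00)(4.00) + (1280.00)(48.00) + (2310.00)(99.00) = 292690.00 mm³
x̄ = -38235.00 / 4230.00 = -9.04 mm
ȳ = 292690.00 / 4230.00 = 69.19 mm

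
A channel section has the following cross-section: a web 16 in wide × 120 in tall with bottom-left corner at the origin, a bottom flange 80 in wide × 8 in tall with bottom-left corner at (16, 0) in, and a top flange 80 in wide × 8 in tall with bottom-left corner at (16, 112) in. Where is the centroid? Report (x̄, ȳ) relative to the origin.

x̄ = 27.20 in, ȳ = 60.00 in

web: A = 16 × 120 = 1920.00, centroid at (8.00, 60.00).
bottom flange: A = 80 × 8 = 640.00, centroid at (56.00, 4.00).
top flange: A = 80 × 8 = 640.00, centroid at (56.00, 116.00).
ΣA = 3200.00 in², ΣAx̄ = 87040.00 in³, ΣAȳ = 192000.00 in³.
x̄ = 87040.00/3200.00 = 27.20 in; ȳ = 192000.00/3200.00 = 60.00 in.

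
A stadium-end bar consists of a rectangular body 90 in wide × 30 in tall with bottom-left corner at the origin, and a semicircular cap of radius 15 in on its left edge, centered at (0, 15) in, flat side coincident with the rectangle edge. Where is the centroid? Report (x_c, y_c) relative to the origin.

rectangular body: A = 90 × 30 = 2700.00, centroid at (45.00, 15.00).
semicircular end: A = ½π·15² = 353.43, centroid at (-6.37, 15.00).
ΣA = 3053.43 in², ΣAx_c = 119250.00 in³, ΣAy_c = 45801.44 in³.
x_c = 119250.00/3053.43 = 39.05 in; y_c = 45801.44/3053.43 = 15.00 in.

x_c = 39.05 in, y_c = 15.00 in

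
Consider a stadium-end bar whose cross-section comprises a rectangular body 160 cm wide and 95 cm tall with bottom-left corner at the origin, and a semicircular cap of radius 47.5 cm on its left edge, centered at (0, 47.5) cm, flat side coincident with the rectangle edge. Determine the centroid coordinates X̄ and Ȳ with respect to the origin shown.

X̄ = 61.06 cm, Ȳ = 47.50 cm

rectangular body: A = 160 × 95 = 15200.00, centroid at (80.00, 47.50).
semicircular end: A = ½π·47.5² = 3544.11, centroid at (-20.16, 47.50).
ΣA = 18744.11 cm², ΣAX̄ = 1144552.08 cm³, ΣAȲ = 890345.19 cm³.
X̄ = 1144552.08/18744.11 = 61.06 cm; Ȳ = 890345.19/18744.11 = 47.50 cm.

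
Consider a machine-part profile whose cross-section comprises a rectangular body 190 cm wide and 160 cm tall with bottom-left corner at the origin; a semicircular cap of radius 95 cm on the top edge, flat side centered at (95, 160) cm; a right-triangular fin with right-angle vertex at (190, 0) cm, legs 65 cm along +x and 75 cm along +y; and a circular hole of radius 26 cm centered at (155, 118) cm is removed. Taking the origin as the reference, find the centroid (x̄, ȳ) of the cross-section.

x̄ = 98.50 cm, ȳ = 113.21 cm

rectangular body: A = 190 × 160 = 30400.00, centroid at (95.00, 80.00).
semicircular top: A = ½π·95² = 14176.44, centroid at (95.00, 200.32).
triangular fin: A = ½·65·75 = 2437.50, centroid at (211.67, 25.00).
hole: A = −π·26² = -2123.72, centroid at (155.00, 118.00).
ΣA = 44890.22 cm², ΣAx̄ = 4421522.92 cm³, ΣAȳ = 5082152.17 cm³.
x̄ = 4421522.92/44890.22 = 98.50 cm; ȳ = 5082152.17/44890.22 = 113.21 cm.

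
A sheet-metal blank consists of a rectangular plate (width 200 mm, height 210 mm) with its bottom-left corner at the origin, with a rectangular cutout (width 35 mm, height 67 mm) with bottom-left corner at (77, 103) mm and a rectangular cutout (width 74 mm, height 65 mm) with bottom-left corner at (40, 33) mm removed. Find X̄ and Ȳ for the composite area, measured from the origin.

X̄ = 103.55 mm, Ȳ = 108.33 mm

plate: A = 200 × 210 = 42000.00, centroid at (100.00, 105.00).
hole 1: A = −(35 × 67) = -2345.00, centroid at (94.50, 136.50).
hole 2: A = −(74 × 65) = -4810.00, centroid at (77.00, 65.50).
ΣA = 34845.00 mm², ΣAX̄ = 3608027.50 mm³, ΣAȲ = 3774852.50 mm³.
X̄ = 3608027.50/34845.00 = 103.55 mm; Ȳ = 3774852.50/34845.00 = 108.33 mm.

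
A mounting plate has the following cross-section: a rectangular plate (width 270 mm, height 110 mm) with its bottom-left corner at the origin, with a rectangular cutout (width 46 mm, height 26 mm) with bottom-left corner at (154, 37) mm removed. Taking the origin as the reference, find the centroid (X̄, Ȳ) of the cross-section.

X̄ = 133.24 mm, Ȳ = 55.21 mm

plate: A = 270 × 110 = 29700.00, centroid at (135.00, 55.00).
hole: A = −(46 × 26) = -1196.00, centroid at (177.00, 50.00).
ΣA = 28504.00 mm²
ΣAX̄ = (29700.00)(135.00) + (-1196.00)(177.00) = 3797808.00 mm³
ΣAȲ = (29700.00)(55.00) + (-1196.00)(50.00) = 1573700.00 mm³
X̄ = 3797808.00 / 28504.00 = 133.24 mm
Ȳ = 1573700.00 / 28504.00 = 55.21 mm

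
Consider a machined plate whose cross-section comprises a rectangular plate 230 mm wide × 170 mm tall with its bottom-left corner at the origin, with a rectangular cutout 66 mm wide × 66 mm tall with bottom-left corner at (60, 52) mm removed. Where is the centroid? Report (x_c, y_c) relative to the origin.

Part | A | x̄ᵢ | ȳᵢ | A·x̄ᵢ | A·ȳᵢ
plate | 39100.00 | 115.00 | 85.00 | 4496500.00 | 3323500.00
hole | -4356.00 | 93.00 | 85.00 | -405108.00 | -370260.00
Σ | 34744.00 |  |  | 4091392.00 | 2953240.00
x_c = 4091392.00 / 34744.00 = 117.76 mm
y_c = 2953240.00 / 34744.00 = 85.00 mm

x_c = 117.76 mm, y_c = 85.00 mm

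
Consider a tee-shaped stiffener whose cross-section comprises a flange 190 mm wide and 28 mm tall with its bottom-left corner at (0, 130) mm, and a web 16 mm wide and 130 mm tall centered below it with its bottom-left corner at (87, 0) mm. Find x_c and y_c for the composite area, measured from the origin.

Part | A | x̄ᵢ | ȳᵢ | A·x̄ᵢ | A·ȳᵢ
web | 2080.00 | 95.00 | 65.00 | 197600.00 | 135200.00
flange | 5320.00 | 95.00 | 144.00 | 505400.00 | 766080.00
Σ | 7400.00 |  |  | 703000.00 | 901280.00
x_c = 703000.00 / 7400.00 = 95.00 mm
y_c = 901280.00 / 7400.00 = 121.79 mm

x_c = 95.00 mm, y_c = 121.79 mm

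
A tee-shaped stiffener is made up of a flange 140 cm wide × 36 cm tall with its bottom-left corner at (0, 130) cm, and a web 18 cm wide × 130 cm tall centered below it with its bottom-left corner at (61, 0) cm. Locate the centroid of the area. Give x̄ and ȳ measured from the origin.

x̄ = 70.00 cm, ȳ = 121.68 cm

web: A = 18 × 130 = 2340.00, centroid at (70.00, 65.00).
flange: A = 140 × 36 = 5040.00, centroid at (70.00, 148.00).
ΣA = 7380.00 cm², ΣAx̄ = 516600.00 cm³, ΣAȳ = 898020.00 cm³.
x̄ = 516600.00/7380.00 = 70.00 cm; ȳ = 898020.00/7380.00 = 121.68 cm.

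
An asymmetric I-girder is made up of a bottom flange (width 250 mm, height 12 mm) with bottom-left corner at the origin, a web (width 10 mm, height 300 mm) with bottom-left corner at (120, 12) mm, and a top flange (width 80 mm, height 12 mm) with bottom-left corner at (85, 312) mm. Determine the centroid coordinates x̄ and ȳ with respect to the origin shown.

x̄ = 125.00 mm, ȳ = 116.28 mm

Part | A | x̄ᵢ | ȳᵢ | A·x̄ᵢ | A·ȳᵢ
bottom flange | 3000.00 | 125.00 | 6.00 | 375000.00 | 18000.00
web | 3000.00 | 125.00 | 162.00 | 375000.00 | 486000.00
top flange | 960.00 | 125.00 | 318.00 | 120000.00 | 305280.00
Σ | 6960.00 |  |  | 870000.00 | 809280.00
x̄ = 870000.00 / 6960.00 = 125.00 mm
ȳ = 809280.00 / 6960.00 = 116.28 mm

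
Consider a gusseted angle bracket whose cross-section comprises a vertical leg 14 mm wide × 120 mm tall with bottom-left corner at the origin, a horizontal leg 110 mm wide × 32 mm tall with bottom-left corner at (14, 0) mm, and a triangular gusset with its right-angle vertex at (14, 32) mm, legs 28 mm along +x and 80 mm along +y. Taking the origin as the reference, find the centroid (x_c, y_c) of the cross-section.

vertical leg: A = 14 × 120 = 1680.00, centroid at (7.00, 60.00).
horizontal leg: A = 110 × 32 = 3520.00, centroid at (69.00, 16.00).
gusset: A = ½·28·80 = 1120.00, centroid at (23.33, 58.67).
ΣA = 6320.00 mm²
ΣAx_c = (1680.00)(7.00) + (3520.00)(69.00) + (1120.00)(23.33) = 280773.33 mm³
ΣAy_c = (1680.00)(60.00) + (3520.00)(16.00) + (1120.00)(58.67) = 222826.67 mm³
x_c = 280773.33 / 6320.00 = 44.43 mm
y_c = 222826.67 / 6320.00 = 35.26 mm

x_c = 44.43 mm, y_c = 35.26 mm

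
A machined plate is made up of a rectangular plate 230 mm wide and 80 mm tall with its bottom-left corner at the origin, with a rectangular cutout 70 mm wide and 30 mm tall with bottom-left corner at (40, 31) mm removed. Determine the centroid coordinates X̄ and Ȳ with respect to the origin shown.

Part | A | x̄ᵢ | ȳᵢ | A·x̄ᵢ | A·ȳᵢ
plate | 18400.00 | 115.00 | 40.00 | 2116000.00 | 736000.00
hole | -2100.00 | 75.00 | 46.00 | -157500.00 | -96600.00
Σ | 16300.00 |  |  | 1958500.00 | 639400.00
X̄ = 1958500.00 / 16300.00 = 120.15 mm
Ȳ = 639400.00 / 16300.00 = 39.23 mm

X̄ = 120.15 mm, Ȳ = 39.23 mm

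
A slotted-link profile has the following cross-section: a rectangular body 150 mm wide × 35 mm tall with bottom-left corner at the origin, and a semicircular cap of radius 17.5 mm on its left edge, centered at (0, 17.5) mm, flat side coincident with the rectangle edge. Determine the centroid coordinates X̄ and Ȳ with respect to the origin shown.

rectangular body: A = 150 × 35 = 5250.00, centroid at (75.00, 17.50).
semicircular end: A = ½π·17.5² = 481.06, centroid at (-7.43, 17.50).
ΣA = 5731.06 mm², ΣAX̄ = 390177.08 mm³, ΣAȲ = 100293.49 mm³.
X̄ = 390177.08/5731.06 = 68.08 mm; Ȳ = 100293.49/5731.06 = 17.50 mm.

X̄ = 68.08 mm, Ȳ = 17.50 mm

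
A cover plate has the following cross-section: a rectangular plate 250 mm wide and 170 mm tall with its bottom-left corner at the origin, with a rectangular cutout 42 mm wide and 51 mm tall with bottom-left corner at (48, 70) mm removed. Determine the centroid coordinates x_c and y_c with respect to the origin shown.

Part | A | x̄ᵢ | ȳᵢ | A·x̄ᵢ | A·ȳᵢ
plate | 42500.00 | 125.00 | 85.00 | 5312500.00 | 3612500.00
hole | -2142.00 | 69.00 | 95.50 | -147798.00 | -204561.00
Σ | 40358.00 |  |  | 5164702.00 | 3407939.00
x_c = 5164702.00 / 40358.00 = 127.97 mm
y_c = 3407939.00 / 40358.00 = 84.44 mm

x_c = 127.97 mm, y_c = 84.44 mm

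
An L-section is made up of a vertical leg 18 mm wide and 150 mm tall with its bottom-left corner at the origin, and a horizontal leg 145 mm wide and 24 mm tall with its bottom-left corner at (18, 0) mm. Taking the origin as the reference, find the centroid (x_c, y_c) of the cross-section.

Part | A | x̄ᵢ | ȳᵢ | A·x̄ᵢ | A·ȳᵢ
vertical leg | 2700.00 | 9.00 | 75.00 | 24300.00 | 202500.00
horizontal leg | 3480.00 | 90.50 | 12.00 | 314940.00 | 41760.00
Σ | 6180.00 |  |  | 339240.00 | 244260.00
x_c = 339240.00 / 6180.00 = 54.89 mm
y_c = 244260.00 / 6180.00 = 39.52 mm

x_c = 54.89 mm, y_c = 39.52 mm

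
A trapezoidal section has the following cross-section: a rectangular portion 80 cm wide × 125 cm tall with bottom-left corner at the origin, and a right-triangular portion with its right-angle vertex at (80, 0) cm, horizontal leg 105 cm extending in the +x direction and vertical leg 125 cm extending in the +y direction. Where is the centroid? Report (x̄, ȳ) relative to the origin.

Part | A | x̄ᵢ | ȳᵢ | A·x̄ᵢ | A·ȳᵢ
rectangular portion | 10000.00 | 40.00 | 62.50 | 400000.00 | 625000.00
triangular portion | 6562.50 | 115.00 | 41.67 | 754687.50 | 273437.50
Σ | 16562.50 |  |  | 1154687.50 | 898437.50
x̄ = 1154687.50 / 16562.50 = 69.72 cm
ȳ = 898437.50 / 16562.50 = 54.25 cm

x̄ = 69.72 cm, ȳ = 54.25 cm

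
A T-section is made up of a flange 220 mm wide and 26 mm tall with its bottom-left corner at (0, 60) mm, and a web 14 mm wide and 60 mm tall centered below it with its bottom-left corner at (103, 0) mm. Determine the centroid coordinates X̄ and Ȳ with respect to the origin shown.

X̄ = 110.00 mm, Ȳ = 67.49 mm

Part | A | x̄ᵢ | ȳᵢ | A·x̄ᵢ | A·ȳᵢ
web | 840.00 | 110.00 | 30.00 | 92400.00 | 25200.00
flange | 5720.00 | 110.00 | 73.00 | 629200.00 | 417560.00
Σ | 6560.00 |  |  | 721600.00 | 442760.00
X̄ = 721600.00 / 6560.00 = 110.00 mm
Ȳ = 442760.00 / 6560.00 = 67.49 mm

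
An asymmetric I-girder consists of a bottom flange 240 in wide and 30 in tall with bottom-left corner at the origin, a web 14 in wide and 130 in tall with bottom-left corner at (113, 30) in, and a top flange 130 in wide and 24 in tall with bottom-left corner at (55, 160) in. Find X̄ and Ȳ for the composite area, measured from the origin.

bottom flange: A = 240 × 30 = 7200.00, centroid at (120.00, 15.00).
web: A = 14 × 130 = 1820.00, centroid at (120.00, 95.00).
top flange: A = 130 × 24 = 3120.00, centroid at (120.00, 172.00).
ΣA = 12140.00 in²
ΣAX̄ = (7200.00)(120.00) + (1820.00)(120.00) + (3120.00)(120.00) = 1456800.00 in³
ΣAȲ = (7200.00)(15.00) + (1820.00)(95.00) + (3120.00)(172.00) = 817540.00 in³
X̄ = 1456800.00 / 12140.00 = 120.00 in
Ȳ = 817540.00 / 12140.00 = 67.34 in

X̄ = 120.00 in, Ȳ = 67.34 in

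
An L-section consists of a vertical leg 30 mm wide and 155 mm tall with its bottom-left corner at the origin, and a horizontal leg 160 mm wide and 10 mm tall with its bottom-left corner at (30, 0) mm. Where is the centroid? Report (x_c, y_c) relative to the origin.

x_c = 39.32 mm, y_c = 58.94 mm

Part | A | x̄ᵢ | ȳᵢ | A·x̄ᵢ | A·ȳᵢ
vertical leg | 4650.00 | 15.00 | 77.50 | 69750.00 | 360375.00
horizontal leg | 1600.00 | 110.00 | 5.00 | 176000.00 | 8000.00
Σ | 6250.00 |  |  | 245750.00 | 368375.00
x_c = 245750.00 / 6250.00 = 39.32 mm
y_c = 368375.00 / 6250.00 = 58.94 mm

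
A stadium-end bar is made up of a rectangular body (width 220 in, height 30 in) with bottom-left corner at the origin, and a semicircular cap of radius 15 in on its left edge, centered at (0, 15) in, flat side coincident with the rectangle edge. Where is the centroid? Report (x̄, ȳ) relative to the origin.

Part | A | x̄ᵢ | ȳᵢ | A·x̄ᵢ | A·ȳᵢ
rectangular body | 6600.00 | 110.00 | 15.00 | 726000.00 | 99000.00
semicircular end | 353.43 | -6.37 | 15.00 | -2250.00 | 5301.44
Σ | 6953.43 |  |  | 723750.00 | 104301.44
x̄ = 723750.00 / 6953.43 = 104.09 in
ȳ = 104301.44 / 6953.43 = 15.00 in

x̄ = 104.09 in, ȳ = 15.00 in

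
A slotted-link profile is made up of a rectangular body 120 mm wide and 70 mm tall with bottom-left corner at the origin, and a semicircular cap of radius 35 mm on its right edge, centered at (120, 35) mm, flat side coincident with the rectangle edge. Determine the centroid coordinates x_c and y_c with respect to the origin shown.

x_c = 73.95 mm, y_c = 35.00 mm

rectangular body: A = 120 × 70 = 8400.00, centroid at (60.00, 35.00).
semicircular end: A = ½π·35² = 1924.23, centroid at (134.85, 35.00).
ΣA = 10324.23 mm²
ΣAx_c = (8400.00)(60.00) + (1924.23)(134.85) = 763490.39 mm³
ΣAy_c = (8400.00)(35.00) + (1924.23)(35.00) = 361347.89 mm³
x_c = 763490.39 / 10324.23 = 73.95 mm
y_c = 361347.89 / 10324.23 = 35.00 mm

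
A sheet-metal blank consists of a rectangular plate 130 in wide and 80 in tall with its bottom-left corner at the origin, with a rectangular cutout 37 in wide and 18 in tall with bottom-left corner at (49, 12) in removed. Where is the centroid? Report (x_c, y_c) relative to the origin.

x_c = 64.83 in, y_c = 41.30 in

Part | A | x̄ᵢ | ȳᵢ | A·x̄ᵢ | A·ȳᵢ
plate | 10400.00 | 65.00 | 40.00 | 676000.00 | 416000.00
hole | -666.00 | 67.50 | 21.00 | -44955.00 | -13986.00
Σ | 9734.00 |  |  | 631045.00 | 402014.00
x_c = 631045.00 / 9734.00 = 64.83 in
y_c = 402014.00 / 9734.00 = 41.30 in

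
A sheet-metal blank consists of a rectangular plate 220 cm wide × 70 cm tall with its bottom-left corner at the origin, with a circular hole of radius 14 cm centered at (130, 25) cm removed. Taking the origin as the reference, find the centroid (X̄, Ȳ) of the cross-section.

plate: A = 220 × 70 = 15400.00, centroid at (110.00, 35.00).
hole: A = −π·14² = -615.75, centroid at (130.00, 25.00).
ΣA = 14784.25 cm², ΣAX̄ = 1613952.22 cm³, ΣAȲ = 523606.20 cm³.
X̄ = 1613952.22/14784.25 = 109.17 cm; Ȳ = 523606.20/14784.25 = 35.42 cm.

X̄ = 109.17 cm, Ȳ = 35.42 cm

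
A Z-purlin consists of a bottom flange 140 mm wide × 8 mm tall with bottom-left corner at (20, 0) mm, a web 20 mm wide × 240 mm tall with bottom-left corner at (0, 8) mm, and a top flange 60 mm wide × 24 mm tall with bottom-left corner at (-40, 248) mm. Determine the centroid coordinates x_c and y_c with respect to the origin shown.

bottom flange: A = 140 × 8 = 1120.00, centroid at (90.00, 4.00).
web: A = 20 × 240 = 4800.00, centroid at (10.00, 128.00).
top flange: A = 60 × 24 = 1440.00, centroid at (-10.00, 260.00).
ΣA = 7360.00 mm², ΣAx_c = 134400.00 mm³, ΣAy_c = 993280.00 mm³.
x_c = 134400.00/7360.00 = 18.26 mm; y_c = 993280.00/7360.00 = 134.96 mm.

x_c = 18.26 mm, y_c = 134.96 mm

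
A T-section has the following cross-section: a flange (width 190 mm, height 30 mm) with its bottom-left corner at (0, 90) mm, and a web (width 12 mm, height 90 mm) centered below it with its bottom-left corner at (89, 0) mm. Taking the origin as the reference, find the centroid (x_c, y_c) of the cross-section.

x_c = 95.00 mm, y_c = 95.44 mm

Part | A | x̄ᵢ | ȳᵢ | A·x̄ᵢ | A·ȳᵢ
web | 1080.00 | 95.00 | 45.00 | 102600.00 | 48600.00
flange | 5700.00 | 95.00 | 105.00 | 541500.00 | 598500.00
Σ | 6780.00 |  |  | 644100.00 | 647100.00
x_c = 644100.00 / 6780.00 = 95.00 mm
y_c = 647100.00 / 6780.00 = 95.44 mm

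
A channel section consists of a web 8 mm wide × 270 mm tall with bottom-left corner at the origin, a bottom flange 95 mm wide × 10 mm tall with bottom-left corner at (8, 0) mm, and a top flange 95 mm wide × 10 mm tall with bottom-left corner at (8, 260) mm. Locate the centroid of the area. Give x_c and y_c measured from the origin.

web: A = 8 × 270 = 2160.00, centroid at (4.00, 135.00).
bottom flange: A = 95 × 10 = 950.00, centroid at (55.50, 5.00).
top flange: A = 95 × 10 = 950.00, centroid at (55.50, 265.00).
ΣA = 4060.00 mm²
ΣAx_c = (2160.00)(4.00) + (950.00)(55.50) + (950.00)(55.50) = 114090.00 mm³
ΣAy_c = (2160.00)(135.00) + (950.00)(5.00) + (950.00)(265.00) = 548100.00 mm³
x_c = 114090.00 / 4060.00 = 28.10 mm
y_c = 548100.00 / 4060.00 = 135.00 mm

x_c = 28.10 mm, y_c = 135.00 mm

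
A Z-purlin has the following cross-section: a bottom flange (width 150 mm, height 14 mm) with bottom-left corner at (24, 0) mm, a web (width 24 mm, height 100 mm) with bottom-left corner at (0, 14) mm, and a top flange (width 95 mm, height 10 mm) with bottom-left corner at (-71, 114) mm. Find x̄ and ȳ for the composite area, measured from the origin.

x̄ = 39.33 mm, ȳ = 51.62 mm

bottom flange: A = 150 × 14 = 2100.00, centroid at (99.00, 7.00).
web: A = 24 × 100 = 2400.00, centroid at (12.00, 64.00).
top flange: A = 95 × 10 = 950.00, centroid at (-23.50, 119.00).
ΣA = 5450.00 mm², ΣAx̄ = 214375.00 mm³, ΣAȳ = 281350.00 mm³.
x̄ = 214375.00/5450.00 = 39.33 mm; ȳ = 281350.00/5450.00 = 51.62 mm.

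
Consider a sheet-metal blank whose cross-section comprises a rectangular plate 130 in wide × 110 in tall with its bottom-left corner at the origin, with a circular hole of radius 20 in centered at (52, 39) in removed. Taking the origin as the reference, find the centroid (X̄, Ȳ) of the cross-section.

X̄ = 66.25 in, Ȳ = 56.54 in

plate: A = 130 × 110 = 14300.00, centroid at (65.00, 55.00).
hole: A = −π·20² = -1256.64, centroid at (52.00, 39.00).
ΣA = 13043.36 in²
ΣAX̄ = (14300.00)(65.00) + (-1256.64)(52.00) = 864154.87 in³
ΣAȲ = (14300.00)(55.00) + (-1256.64)(39.00) = 737491.15 in³
X̄ = 864154.87 / 13043.36 = 66.25 in
Ȳ = 737491.15 / 13043.36 = 56.54 in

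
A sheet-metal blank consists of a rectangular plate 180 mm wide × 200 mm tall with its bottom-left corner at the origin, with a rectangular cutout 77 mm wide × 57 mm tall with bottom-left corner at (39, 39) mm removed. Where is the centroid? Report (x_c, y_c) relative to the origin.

x_c = 91.74 mm, y_c = 104.51 mm

plate: A = 180 × 200 = 36000.00, centroid at (90.00, 100.00).
hole: A = −(77 × 57) = -4389.00, centroid at (77.50, 67.50).
ΣA = 31611.00 mm²
ΣAx_c = (36000.00)(90.00) + (-4389.00)(77.50) = 2899852.50 mm³
ΣAy_c = (36000.00)(100.00) + (-4389.00)(67.50) = 3303742.50 mm³
x_c = 2899852.50 / 31611.00 = 91.74 mm
y_c = 3303742.50 / 31611.00 = 104.51 mm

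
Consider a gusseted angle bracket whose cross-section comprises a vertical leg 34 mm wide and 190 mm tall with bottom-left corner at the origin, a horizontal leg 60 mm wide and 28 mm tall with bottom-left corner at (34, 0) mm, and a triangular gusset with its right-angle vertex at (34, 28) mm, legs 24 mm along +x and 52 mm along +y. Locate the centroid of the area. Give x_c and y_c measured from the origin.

Part | A | x̄ᵢ | ȳᵢ | A·x̄ᵢ | A·ȳᵢ
vertical leg | 6460.00 | 17.00 | 95.00 | 109820.00 | 613700.00
horizontal leg | 1680.00 | 64.00 | 14.00 | 107520.00 | 23520.00
gusset | 624.00 | 42.00 | 45.33 | 26208.00 | 28288.00
Σ | 8764.00 |  |  | 243548.00 | 665508.00
x_c = 243548.00 / 8764.00 = 27.79 mm
y_c = 665508.00 / 8764.00 = 75.94 mm

x_c = 27.79 mm, y_c = 75.94 mm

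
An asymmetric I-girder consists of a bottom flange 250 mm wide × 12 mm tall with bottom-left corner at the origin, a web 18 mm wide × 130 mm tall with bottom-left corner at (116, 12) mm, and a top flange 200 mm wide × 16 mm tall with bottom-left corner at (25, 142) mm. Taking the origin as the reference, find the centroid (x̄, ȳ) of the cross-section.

x̄ = 125.00 mm, ȳ = 79.41 mm

Part | A | x̄ᵢ | ȳᵢ | A·x̄ᵢ | A·ȳᵢ
bottom flange | 3000.00 | 125.00 | 6.00 | 375000.00 | 18000.00
web | 2340.00 | 125.00 | 77.00 | 292500.00 | 180180.00
top flange | 3200.00 | 125.00 | 150.00 | 400000.00 | 480000.00
Σ | 8540.00 |  |  | 1067500.00 | 678180.00
x̄ = 1067500.00 / 8540.00 = 125.00 mm
ȳ = 678180.00 / 8540.00 = 79.41 mm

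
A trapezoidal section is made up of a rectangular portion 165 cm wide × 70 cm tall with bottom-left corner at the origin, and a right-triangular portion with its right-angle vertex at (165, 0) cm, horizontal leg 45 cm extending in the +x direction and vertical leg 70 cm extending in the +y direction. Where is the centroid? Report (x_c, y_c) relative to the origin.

x_c = 94.20 cm, y_c = 33.60 cm

rectangular portion: A = 165 × 70 = 11550.00, centroid at (82.50, 35.00).
triangular portion: A = ½·45·70 = 1575.00, centroid at (180.00, 23.33).
ΣA = 13125.00 cm²
ΣAx_c = (11550.00)(82.50) + (1575.00)(180.00) = 1236375.00 cm³
ΣAy_c = (11550.00)(35.00) + (1575.00)(23.33) = 441000.00 cm³
x_c = 1236375.00 / 13125.00 = 94.20 cm
y_c = 441000.00 / 13125.00 = 33.60 cm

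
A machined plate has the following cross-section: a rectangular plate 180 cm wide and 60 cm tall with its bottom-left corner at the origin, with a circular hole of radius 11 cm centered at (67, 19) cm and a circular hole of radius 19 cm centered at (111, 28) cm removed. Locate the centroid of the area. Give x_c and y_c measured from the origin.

Part | A | x̄ᵢ | ȳᵢ | A·x̄ᵢ | A·ȳᵢ
plate | 10800.00 | 90.00 | 30.00 | 972000.00 | 324000.00
hole 1 | -380.13 | 67.00 | 19.00 | -25468.89 | -7222.52
hole 2 | -1134.11 | 111.00 | 28.00 | -125886.76 | -31755.22
Σ | 9285.75 |  |  | 820644.35 | 285022.26
x_c = 820644.35 / 9285.75 = 88.38 cm
y_c = 285022.26 / 9285.75 = 30.69 cm

x_c = 88.38 cm, y_c = 30.69 cm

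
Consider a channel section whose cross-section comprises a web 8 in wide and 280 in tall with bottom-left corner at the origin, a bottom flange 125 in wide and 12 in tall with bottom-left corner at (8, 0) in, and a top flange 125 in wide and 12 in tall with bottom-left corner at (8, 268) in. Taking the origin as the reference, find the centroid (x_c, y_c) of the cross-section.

web: A = 8 × 280 = 2240.00, centroid at (4.00, 140.00).
bottom flange: A = 125 × 12 = 1500.00, centroid at (70.50, 6.00).
top flange: A = 125 × 12 = 1500.00, centroid at (70.50, 274.00).
ΣA = 5240.00 in², ΣAx_c = 220460.00 in³, ΣAy_c = 733600.00 in³.
x_c = 220460.00/5240.00 = 42.07 in; y_c = 733600.00/5240.00 = 140.00 in.

x_c = 42.07 in, y_c = 140.00 in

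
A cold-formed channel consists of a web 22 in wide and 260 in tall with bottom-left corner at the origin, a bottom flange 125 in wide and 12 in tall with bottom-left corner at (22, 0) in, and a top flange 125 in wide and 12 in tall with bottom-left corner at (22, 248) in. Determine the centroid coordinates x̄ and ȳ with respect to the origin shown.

x̄ = 36.29 in, ȳ = 130.00 in

Part | A | x̄ᵢ | ȳᵢ | A·x̄ᵢ | A·ȳᵢ
web | 5720.00 | 11.00 | 130.00 | 62920.00 | 743600.00
bottom flange | 1500.00 | 84.50 | 6.00 | 126750.00 | 9000.00
top flange | 1500.00 | 84.50 | 254.00 | 126750.00 | 381000.00
Σ | 8720.00 |  |  | 316420.00 | 1133600.00
x̄ = 316420.00 / 8720.00 = 36.29 in
ȳ = 1133600.00 / 8720.00 = 130.00 in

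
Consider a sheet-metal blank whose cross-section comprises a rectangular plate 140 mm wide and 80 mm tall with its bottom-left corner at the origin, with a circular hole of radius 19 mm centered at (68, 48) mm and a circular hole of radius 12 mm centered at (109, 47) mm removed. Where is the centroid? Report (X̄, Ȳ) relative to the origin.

plate: A = 140 × 80 = 11200.00, centroid at (70.00, 40.00).
hole 1: A = −π·19² = -1134.11, centroid at (68.00, 48.00).
hole 2: A = −π·12² = -452.39, centroid at (109.00, 47.00).
ΣA = 9613.50 mm², ΣAX̄ = 657569.75 mm³, ΣAȲ = 372300.18 mm³.
X̄ = 657569.75/9613.50 = 68.40 mm; Ȳ = 372300.18/9613.50 = 38.73 mm.

X̄ = 68.40 mm, Ȳ = 38.73 mm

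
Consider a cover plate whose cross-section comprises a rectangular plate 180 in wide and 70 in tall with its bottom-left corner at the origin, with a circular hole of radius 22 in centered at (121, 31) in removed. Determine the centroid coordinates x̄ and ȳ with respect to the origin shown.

x̄ = 85.75 in, ȳ = 35.55 in

plate: A = 180 × 70 = 12600.00, centroid at (90.00, 35.00).
hole: A = −π·22² = -1520.53, centroid at (121.00, 31.00).
ΣA = 11079.47 in²
ΣAx̄ = (12600.00)(90.00) + (-1520.53)(121.00) = 950015.77 in³
ΣAȳ = (12600.00)(35.00) + (-1520.53)(31.00) = 393863.54 in³
x̄ = 950015.77 / 11079.47 = 85.75 in
ȳ = 393863.54 / 11079.47 = 35.55 in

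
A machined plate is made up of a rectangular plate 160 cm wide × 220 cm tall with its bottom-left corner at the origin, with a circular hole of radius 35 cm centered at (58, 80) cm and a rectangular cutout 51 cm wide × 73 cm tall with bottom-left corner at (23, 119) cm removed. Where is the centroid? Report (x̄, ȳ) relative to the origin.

plate: A = 160 × 220 = 35200.00, centroid at (80.00, 110.00).
hole 1: A = −π·35² = -3848.45, centroid at (58.00, 80.00).
hole 2: A = −(51 × 73) = -3723.00, centroid at (48.50, 155.50).
ΣA = 27628.55 cm², ΣAx̄ = 2412224.34 cm³, ΣAȳ = 2985197.42 cm³.
x̄ = 2412224.34/27628.55 = 87.31 cm; ȳ = 2985197.42/27628.55 = 108.05 cm.

x̄ = 87.31 cm, ȳ = 108.05 cm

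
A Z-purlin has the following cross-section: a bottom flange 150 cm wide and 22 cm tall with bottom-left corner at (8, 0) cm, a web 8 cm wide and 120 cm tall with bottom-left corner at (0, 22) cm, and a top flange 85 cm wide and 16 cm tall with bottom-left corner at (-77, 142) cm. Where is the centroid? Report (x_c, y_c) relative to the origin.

x_c = 41.07 cm, y_c = 56.77 cm

bottom flange: A = 150 × 22 = 3300.00, centroid at (83.00, 11.00).
web: A = 8 × 120 = 960.00, centroid at (4.00, 82.00).
top flange: A = 85 × 16 = 1360.00, centroid at (-34.50, 150.00).
ΣA = 5620.00 cm², ΣAx_c = 230820.00 cm³, ΣAy_c = 319020.00 cm³.
x_c = 230820.00/5620.00 = 41.07 cm; y_c = 319020.00/5620.00 = 56.77 cm.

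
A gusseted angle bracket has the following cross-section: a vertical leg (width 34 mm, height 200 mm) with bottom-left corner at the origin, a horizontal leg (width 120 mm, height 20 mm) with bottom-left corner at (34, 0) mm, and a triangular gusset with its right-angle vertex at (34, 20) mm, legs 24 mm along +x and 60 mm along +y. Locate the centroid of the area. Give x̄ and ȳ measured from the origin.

x̄ = 37.44 mm, ȳ = 73.87 mm

vertical leg: A = 34 × 200 = 6800.00, centroid at (17.00, 100.00).
horizontal leg: A = 120 × 20 = 2400.00, centroid at (94.00, 10.00).
gusset: A = ½·24·60 = 720.00, centroid at (42.00, 40.00).
ΣA = 9920.00 mm², ΣAx̄ = 371440.00 mm³, ΣAȳ = 732800.00 mm³.
x̄ = 371440.00/9920.00 = 37.44 mm; ȳ = 732800.00/9920.00 = 73.87 mm.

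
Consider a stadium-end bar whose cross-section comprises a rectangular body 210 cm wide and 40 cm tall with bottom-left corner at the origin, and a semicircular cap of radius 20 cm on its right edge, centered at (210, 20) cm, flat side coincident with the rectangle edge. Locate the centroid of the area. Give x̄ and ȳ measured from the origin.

x̄ = 112.90 cm, ȳ = 20.00 cm

Part | A | x̄ᵢ | ȳᵢ | A·x̄ᵢ | A·ȳᵢ
rectangular body | 8400.00 | 105.00 | 20.00 | 882000.00 | 168000.00
semicircular end | 628.32 | 218.49 | 20.00 | 137280.22 | 12566.37
Σ | 9028.32 |  |  | 1019280.22 | 180566.37
x̄ = 1019280.22 / 9028.32 = 112.90 cm
ȳ = 180566.37 / 9028.32 = 20.00 cm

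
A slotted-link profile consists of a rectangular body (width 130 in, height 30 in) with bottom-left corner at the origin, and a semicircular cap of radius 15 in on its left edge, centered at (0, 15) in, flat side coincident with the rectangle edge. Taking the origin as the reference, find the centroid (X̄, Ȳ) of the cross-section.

X̄ = 59.07 in, Ȳ = 15.00 in

rectangular body: A = 130 × 30 = 3900.00, centroid at (65.00, 15.00).
semicircular end: A = ½π·15² = 353.43, centroid at (-6.37, 15.00).
ΣA = 4253.43 in², ΣAX̄ = 251250.00 in³, ΣAȲ = 63801.44 in³.
X̄ = 251250.00/4253.43 = 59.07 in; Ȳ = 63801.44/4253.43 = 15.00 in.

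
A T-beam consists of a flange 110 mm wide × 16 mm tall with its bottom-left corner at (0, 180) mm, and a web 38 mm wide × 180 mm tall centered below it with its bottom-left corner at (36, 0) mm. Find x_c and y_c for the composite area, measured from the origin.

x_c = 55.00 mm, y_c = 110.06 mm

Part | A | x̄ᵢ | ȳᵢ | A·x̄ᵢ | A·ȳᵢ
web | 6840.00 | 55.00 | 90.00 | 376200.00 | 615600.00
flange | 1760.00 | 55.00 | 188.00 | 96800.00 | 330880.00
Σ | 8600.00 |  |  | 473000.00 | 946480.00
x_c = 473000.00 / 8600.00 = 55.00 mm
y_c = 946480.00 / 8600.00 = 110.06 mm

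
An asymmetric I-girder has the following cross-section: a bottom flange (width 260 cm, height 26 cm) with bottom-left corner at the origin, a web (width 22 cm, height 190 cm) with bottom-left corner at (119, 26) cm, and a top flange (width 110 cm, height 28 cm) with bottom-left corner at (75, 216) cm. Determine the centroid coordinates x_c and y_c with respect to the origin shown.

bottom flange: A = 260 × 26 = 6760.00, centroid at (130.00, 13.00).
web: A = 22 × 190 = 4180.00, centroid at (130.00, 121.00).
top flange: A = 110 × 28 = 3080.00, centroid at (130.00, 230.00).
ΣA = 14020.00 cm², ΣAx_c = 1822600.00 cm³, ΣAy_c = 1302060.00 cm³.
x_c = 1822600.00/14020.00 = 130.00 cm; y_c = 1302060.00/14020.00 = 92.87 cm.

x_c = 130.00 cm, y_c = 92.87 cm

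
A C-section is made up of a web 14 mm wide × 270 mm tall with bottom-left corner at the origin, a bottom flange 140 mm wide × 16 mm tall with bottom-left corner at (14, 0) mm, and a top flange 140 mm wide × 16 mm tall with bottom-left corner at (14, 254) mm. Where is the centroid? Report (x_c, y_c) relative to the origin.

web: A = 14 × 270 = 3780.00, centroid at (7.00, 135.00).
bottom flange: A = 140 × 16 = 2240.00, centroid at (84.00, 8.00).
top flange: A = 140 × 16 = 2240.00, centroid at (84.00, 262.00).
ΣA = 8260.00 mm², ΣAx_c = 402780.00 mm³, ΣAy_c = 1115100.00 mm³.
x_c = 402780.00/8260.00 = 48.76 mm; y_c = 1115100.00/8260.00 = 135.00 mm.

x_c = 48.76 mm, y_c = 135.00 mm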